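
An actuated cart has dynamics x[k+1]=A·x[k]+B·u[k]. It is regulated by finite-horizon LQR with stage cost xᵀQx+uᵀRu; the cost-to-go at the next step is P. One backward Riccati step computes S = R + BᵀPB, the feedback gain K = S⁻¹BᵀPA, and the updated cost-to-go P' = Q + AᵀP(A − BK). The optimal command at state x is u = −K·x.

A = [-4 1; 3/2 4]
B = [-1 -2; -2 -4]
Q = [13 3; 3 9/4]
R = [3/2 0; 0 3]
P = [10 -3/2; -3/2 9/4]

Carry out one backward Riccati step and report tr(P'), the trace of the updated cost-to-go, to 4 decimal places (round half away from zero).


164.6644

BᵀP = [-7.0000 -3.0000; -14.0000 -6.0000]
S = R + BᵀPB = [3/2 0; 0 3] + [13.0000 26.0000; 26.0000 52.0000] = [14.5000 26.0000; 26.0000 55.0000]
BᵀPA = [23.5000 -19.0000; 47.0000 -38.0000]
K = S⁻¹·BᵀPA = [0.5802 -0.4691; 0.5802 -0.4691]
A−BK = [-2.2593 -0.4074; 4.9815 1.1852]
AᵀP(A−BK) = [142.1551 28.3241; 28.3241 7.2593]
P' = Q + AᵀP(A−BK) = [155.1551 31.3241; 31.3241 9.5093]
tr(P') = 164.6644


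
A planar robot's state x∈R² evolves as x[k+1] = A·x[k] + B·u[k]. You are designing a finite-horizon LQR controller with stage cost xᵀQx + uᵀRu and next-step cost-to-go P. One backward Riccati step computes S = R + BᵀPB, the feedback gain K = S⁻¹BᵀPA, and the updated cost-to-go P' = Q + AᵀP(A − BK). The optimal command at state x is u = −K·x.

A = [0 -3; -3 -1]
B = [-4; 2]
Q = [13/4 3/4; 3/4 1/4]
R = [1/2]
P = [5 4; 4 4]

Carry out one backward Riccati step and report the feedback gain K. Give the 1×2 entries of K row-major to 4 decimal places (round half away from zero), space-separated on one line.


BᵀP = [-12.0000 -8.0000]
S = R + BᵀPB = [1/2] + [32.0000] = [32.5000]
BᵀPA = [24.0000 44.0000]
K = S⁻¹·BᵀPA = [0.7385 1.3538]
A−BK = [2.9538 2.4154; -4.4769 -3.7077]
AᵀP(A−BK) = [18.2769 15.5077; 15.5077 13.4308]
P' = Q + AᵀP(A−BK) = [21.5269 16.2577; 16.2577 13.6808]
tr(P') = 35.2077

0.7385 1.3538


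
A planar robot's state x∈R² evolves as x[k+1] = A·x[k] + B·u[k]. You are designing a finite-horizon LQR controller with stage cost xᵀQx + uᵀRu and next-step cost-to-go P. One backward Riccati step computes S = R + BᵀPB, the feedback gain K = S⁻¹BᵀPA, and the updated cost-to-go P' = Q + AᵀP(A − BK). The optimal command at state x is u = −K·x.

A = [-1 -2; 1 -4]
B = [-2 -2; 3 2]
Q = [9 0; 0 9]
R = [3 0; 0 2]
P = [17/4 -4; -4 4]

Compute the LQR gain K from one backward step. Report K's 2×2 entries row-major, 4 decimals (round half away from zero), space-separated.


0.1990 -0.2506 0.2445 -0.1597

BᵀP = [-20.5000 20.0000; -16.5000 16.0000]
S = R + BᵀPB = [3 0; 0 2] + [101.0000 81.0000; 81.0000 65.0000] = [104.0000 81.0000; 81.0000 67.0000]
BᵀPA = [40.5000 -39.0000; 32.5000 -31.0000]
K = S⁻¹·BᵀPA = [0.1990 -0.2506; 0.2445 -0.1597]
A−BK = [-0.1130 -2.8206; -0.0860 -2.9287]
AᵀP(A−BK) = [0.2445 -0.1597; -0.1597 2.2752]
P' = Q + AᵀP(A−BK) = [9.2445 -0.1597; -0.1597 11.2752]
tr(P') = 20.5197


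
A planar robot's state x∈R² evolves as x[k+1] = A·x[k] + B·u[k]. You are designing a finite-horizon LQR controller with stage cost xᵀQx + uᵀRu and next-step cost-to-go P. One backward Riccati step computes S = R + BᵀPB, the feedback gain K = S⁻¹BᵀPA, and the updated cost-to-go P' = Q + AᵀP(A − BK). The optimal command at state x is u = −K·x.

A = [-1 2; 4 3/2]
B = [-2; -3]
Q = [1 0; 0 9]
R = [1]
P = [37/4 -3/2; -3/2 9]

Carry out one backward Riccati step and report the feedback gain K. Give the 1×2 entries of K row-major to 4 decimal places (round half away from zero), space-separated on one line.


-0.8119 -0.6337

BᵀP = [-14.0000 -24.0000]
S = R + BᵀPB = [1] + [100.0000] = [101.0000]
BᵀPA = [-82.0000 -64.0000]
K = S⁻¹·BᵀPA = [-0.8119 -0.6337]
A−BK = [-2.6238 0.7327; 1.5644 -0.4010]
AᵀP(A−BK) = [98.6757 -26.2104; -26.2104 7.6955]
P' = Q + AᵀP(A−BK) = [99.6757 -26.2104; -26.2104 16.6955]
tr(P') = 116.3713


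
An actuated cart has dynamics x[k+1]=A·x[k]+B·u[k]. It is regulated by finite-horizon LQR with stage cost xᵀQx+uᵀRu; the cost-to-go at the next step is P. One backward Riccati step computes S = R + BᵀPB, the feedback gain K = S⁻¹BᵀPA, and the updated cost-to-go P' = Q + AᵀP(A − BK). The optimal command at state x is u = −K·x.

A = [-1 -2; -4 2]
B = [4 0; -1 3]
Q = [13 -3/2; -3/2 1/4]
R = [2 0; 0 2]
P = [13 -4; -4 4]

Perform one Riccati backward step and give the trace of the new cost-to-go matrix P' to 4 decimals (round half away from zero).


17.9856

BᵀP = [56.0000 -20.0000; -12.0000 12.0000]
S = R + BᵀPB = [2 0; 0 2] + [244.0000 -60.0000; -60.0000 36.0000] = [246.0000 -60.0000; -60.0000 38.0000]
BᵀPA = [24.0000 -152.0000; -36.0000 48.0000]
K = S⁻¹·BᵀPA = [-0.2171 -0.5038; -1.2902 0.4676]
A−BK = [-0.1315 0.0153; -0.3466 0.0932]
AᵀP(A−BK) = [3.7641 -1.0731; -1.0731 0.9715]
P' = Q + AᵀP(A−BK) = [16.7641 -2.5731; -2.5731 1.2215]
tr(P') = 17.9856


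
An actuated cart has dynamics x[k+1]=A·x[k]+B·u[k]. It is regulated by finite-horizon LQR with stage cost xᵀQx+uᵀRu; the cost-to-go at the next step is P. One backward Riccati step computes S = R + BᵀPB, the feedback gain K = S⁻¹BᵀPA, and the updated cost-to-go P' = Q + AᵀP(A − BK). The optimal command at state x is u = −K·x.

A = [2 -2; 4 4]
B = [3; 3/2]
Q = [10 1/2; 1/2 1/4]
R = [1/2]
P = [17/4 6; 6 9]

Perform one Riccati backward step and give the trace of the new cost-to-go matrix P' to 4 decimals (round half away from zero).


BᵀP = [21.7500 31.5000]
S = R + BᵀPB = [1/2] + [112.5000] = [113.0000]
BᵀPA = [169.5000 82.5000]
K = S⁻¹·BᵀPA = [1.5000 0.7301]
A−BK = [-2.5000 -4.1903; 1.7500 2.9049]
AᵀP(A−BK) = [2.7500 3.2500; 3.2500 4.7677]
P' = Q + AᵀP(A−BK) = [12.7500 3.7500; 3.7500 5.0177]
tr(P') = 17.7677

17.7677


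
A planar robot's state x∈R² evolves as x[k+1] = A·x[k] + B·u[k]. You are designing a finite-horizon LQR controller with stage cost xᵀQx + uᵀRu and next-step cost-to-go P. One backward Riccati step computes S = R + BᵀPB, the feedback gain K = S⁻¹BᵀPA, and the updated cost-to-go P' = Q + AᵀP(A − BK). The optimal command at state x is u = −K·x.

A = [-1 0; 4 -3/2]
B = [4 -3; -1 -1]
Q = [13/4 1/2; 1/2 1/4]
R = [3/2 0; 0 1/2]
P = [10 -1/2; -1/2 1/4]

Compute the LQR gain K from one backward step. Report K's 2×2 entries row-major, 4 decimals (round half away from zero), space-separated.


-0.7083 0.2240 -0.5694 0.2830

BᵀP = [40.5000 -2.2500; -29.5000 1.2500]
S = R + BᵀPB = [3/2 0; 0 1/2] + [164.2500 -119.2500; -119.2500 87.2500] = [165.7500 -119.2500; -119.2500 87.7500]
BᵀPA = [-49.5000 3.3750; 34.5000 -1.8750]
K = S⁻¹·BᵀPA = [-0.7083 0.2240; -0.5694 0.2830]
A−BK = [0.1250 -0.0469; 2.7222 -0.9931]
AᵀP(A−BK) = [2.5833 -0.9271; -0.9271 0.3372]
P' = Q + AᵀP(A−BK) = [5.8333 -0.4271; -0.4271 0.5872]
tr(P') = 6.4206


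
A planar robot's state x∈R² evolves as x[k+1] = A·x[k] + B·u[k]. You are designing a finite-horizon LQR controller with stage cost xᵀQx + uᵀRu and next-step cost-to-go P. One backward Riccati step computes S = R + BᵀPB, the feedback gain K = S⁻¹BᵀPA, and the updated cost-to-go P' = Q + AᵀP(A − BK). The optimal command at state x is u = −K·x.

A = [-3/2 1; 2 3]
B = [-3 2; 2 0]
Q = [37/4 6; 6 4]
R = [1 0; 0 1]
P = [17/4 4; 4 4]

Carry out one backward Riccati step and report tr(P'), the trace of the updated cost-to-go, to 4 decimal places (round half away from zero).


19.4068

BᵀP = [-4.7500 -4.0000; 8.5000 8.0000]
S = R + BᵀPB = [1 0; 0 1] + [6.2500 -9.5000; -9.5000 17.0000] = [7.2500 -9.5000; -9.5000 18.0000]
BᵀPA = [-0.8750 -16.7500; 3.2500 32.5000]
K = S⁻¹·BᵀPA = [0.3758 0.1801; 0.3789 1.9006]
A−BK = [-1.1304 -2.2609; 1.2484 2.6398]
AᵀP(A−BK) = [0.6599 1.6056; 1.6056 5.4969]
P' = Q + AᵀP(A−BK) = [9.9099 7.6056; 7.6056 9.4969]
tr(P') = 19.4068


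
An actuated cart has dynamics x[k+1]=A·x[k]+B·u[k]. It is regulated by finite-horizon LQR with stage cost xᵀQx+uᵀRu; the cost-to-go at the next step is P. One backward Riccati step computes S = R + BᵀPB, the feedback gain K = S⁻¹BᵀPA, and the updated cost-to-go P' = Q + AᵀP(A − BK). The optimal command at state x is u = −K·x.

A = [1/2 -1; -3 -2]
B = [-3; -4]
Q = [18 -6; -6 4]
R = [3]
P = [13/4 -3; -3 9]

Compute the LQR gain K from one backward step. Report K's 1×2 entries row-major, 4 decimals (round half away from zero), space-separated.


0.7878 0.4964

BᵀP = [2.2500 -27.0000]
S = R + BᵀPB = [3] + [101.2500] = [104.2500]
BᵀPA = [82.1250 51.7500]
K = S⁻¹·BᵀPA = [0.7878 0.4964]
A−BK = [2.8633 0.4892; 0.1511 -0.0144]
AᵀP(A−BK) = [26.1169 5.6079; 5.6079 1.5612]
P' = Q + AᵀP(A−BK) = [44.1169 -0.3921; -0.3921 5.5612]
tr(P') = 49.6781


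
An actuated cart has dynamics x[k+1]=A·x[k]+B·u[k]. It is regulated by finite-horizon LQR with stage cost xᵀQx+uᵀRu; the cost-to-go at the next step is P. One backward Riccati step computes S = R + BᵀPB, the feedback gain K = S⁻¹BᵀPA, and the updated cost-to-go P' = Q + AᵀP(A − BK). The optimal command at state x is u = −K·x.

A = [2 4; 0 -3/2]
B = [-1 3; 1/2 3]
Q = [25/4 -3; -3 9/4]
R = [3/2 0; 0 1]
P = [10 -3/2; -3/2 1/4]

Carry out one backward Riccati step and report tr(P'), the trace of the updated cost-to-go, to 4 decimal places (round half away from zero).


12.3254

BᵀP = [-10.7500 1.6250; 25.5000 -3.7500]
S = R + BᵀPB = [3/2 0; 0 1] + [11.5625 -27.3750; -27.3750 65.2500] = [13.0625 -27.3750; -27.3750 66.2500]
BᵀPA = [-21.5000 -45.4375; 51.0000 107.6250]
K = S⁻¹·BᵀPA = [-0.2435 -0.5517; 0.6692 1.3966]
A−BK = [-0.2511 -0.7414; -1.8858 -5.4138]
AᵀP(A−BK) = [0.6358 1.4138; 1.4138 3.1897]
P' = Q + AᵀP(A−BK) = [6.8858 -1.5862; -1.5862 5.4397]
tr(P') = 12.3254


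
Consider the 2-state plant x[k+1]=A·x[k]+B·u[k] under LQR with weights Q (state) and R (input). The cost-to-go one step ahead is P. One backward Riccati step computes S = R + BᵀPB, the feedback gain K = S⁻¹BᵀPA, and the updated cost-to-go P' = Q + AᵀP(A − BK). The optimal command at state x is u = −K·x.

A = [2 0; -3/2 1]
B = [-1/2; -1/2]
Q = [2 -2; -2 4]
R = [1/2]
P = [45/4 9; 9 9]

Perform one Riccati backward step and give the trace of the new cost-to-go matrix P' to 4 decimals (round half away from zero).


BᵀP = [-10.1250 -9.0000]
S = R + BᵀPB = [1/2] + [9.5625] = [10.0625]
BᵀPA = [-6.7500 -9.0000]
K = S⁻¹·BᵀPA = [-0.6708 -0.8944]
A−BK = [1.6646 -0.4472; -1.8354 0.5528]
AᵀP(A−BK) = [6.7220 -1.5373; -1.5373 0.9503]
P' = Q + AᵀP(A−BK) = [8.7220 -3.5373; -3.5373 4.9503]
tr(P') = 13.6724

13.6724


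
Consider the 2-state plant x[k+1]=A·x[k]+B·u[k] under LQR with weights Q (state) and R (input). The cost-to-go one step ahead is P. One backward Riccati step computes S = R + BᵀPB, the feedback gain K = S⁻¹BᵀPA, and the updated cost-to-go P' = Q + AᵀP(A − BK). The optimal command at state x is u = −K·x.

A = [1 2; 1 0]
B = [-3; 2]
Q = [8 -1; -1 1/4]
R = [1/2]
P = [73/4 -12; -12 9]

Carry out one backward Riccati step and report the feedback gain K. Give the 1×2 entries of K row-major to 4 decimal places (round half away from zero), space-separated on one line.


-0.0718 -0.4569

BᵀP = [-78.7500 54.0000]
S = R + BᵀPB = [1/2] + [344.2500] = [344.7500]
BᵀPA = [-24.7500 -157.5000]
K = S⁻¹·BᵀPA = [-0.0718 -0.4569]
A−BK = [0.7846 0.6294; 1.1436 0.9137]
AᵀP(A−BK) = [1.4732 1.1929; 1.1929 1.0457]
P' = Q + AᵀP(A−BK) = [9.4732 0.1929; 0.1929 1.2957]
tr(P') = 10.7689


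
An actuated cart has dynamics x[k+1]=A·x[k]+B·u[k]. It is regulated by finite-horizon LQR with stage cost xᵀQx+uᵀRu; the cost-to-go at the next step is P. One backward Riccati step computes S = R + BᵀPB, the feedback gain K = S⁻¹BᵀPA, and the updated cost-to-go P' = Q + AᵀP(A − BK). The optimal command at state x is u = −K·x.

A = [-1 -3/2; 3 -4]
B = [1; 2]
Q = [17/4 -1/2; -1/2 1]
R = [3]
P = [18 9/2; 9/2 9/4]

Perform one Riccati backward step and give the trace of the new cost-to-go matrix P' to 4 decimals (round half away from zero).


BᵀP = [27.0000 9.0000]
S = R + BᵀPB = [3] + [45.0000] = [48.0000]
BᵀPA = [0.0000 -76.5000]
K = S⁻¹·BᵀPA = [0.0000 -1.5938]
A−BK = [-1.0000 0.0938; 3.0000 -0.8125]
AᵀP(A−BK) = [11.2500 -2.2500; -2.2500 8.5781]
P' = Q + AᵀP(A−BK) = [15.5000 -2.7500; -2.7500 9.5781]
tr(P') = 25.0781

25.0781


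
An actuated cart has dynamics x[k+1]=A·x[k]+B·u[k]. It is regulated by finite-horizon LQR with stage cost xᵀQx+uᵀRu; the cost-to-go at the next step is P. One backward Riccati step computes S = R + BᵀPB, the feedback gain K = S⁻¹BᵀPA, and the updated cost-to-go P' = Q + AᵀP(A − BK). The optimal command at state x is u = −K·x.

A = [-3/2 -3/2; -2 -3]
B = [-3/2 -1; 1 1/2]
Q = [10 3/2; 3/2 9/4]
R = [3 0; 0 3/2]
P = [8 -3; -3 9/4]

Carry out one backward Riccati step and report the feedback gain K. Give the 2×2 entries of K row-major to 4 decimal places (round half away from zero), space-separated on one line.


0.0874 -0.0605 0.3363 0.2287

BᵀP = [-15.0000 6.7500; -9.5000 4.1250]
S = R + BᵀPB = [3 0; 0 3/2] + [29.2500 18.3750; 18.3750 11.5625] = [32.2500 18.3750; 18.3750 13.0625]
BᵀPA = [9.0000 2.2500; 6.0000 1.8750]
K = S⁻¹·BᵀPA = [0.0874 -0.0605; 0.3363 0.2287]
A−BK = [-1.0325 -1.3621; -2.2556 -3.0538]
AᵀP(A−BK) = [6.1951 8.1726; 8.1726 10.9574]
P' = Q + AᵀP(A−BK) = [16.1951 9.6726; 9.6726 13.2074]
tr(P') = 29.4025


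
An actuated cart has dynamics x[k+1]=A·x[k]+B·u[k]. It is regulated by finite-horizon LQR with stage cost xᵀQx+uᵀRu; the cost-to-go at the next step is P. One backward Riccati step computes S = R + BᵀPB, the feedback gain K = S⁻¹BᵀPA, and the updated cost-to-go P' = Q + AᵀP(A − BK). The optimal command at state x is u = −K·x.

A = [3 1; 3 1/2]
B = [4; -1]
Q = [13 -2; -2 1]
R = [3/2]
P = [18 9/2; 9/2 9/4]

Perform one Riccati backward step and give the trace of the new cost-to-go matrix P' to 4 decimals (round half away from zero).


34.2071

BᵀP = [67.5000 15.7500]
S = R + BᵀPB = [3/2] + [254.2500] = [255.7500]
BᵀPA = [249.7500 75.3750]
K = S⁻¹·BᵀPA = [0.9765 0.2947]
A−BK = [-0.9062 -0.1789; 3.9765 0.7947]
AᵀP(A−BK) = [19.3592 4.0183; 4.0183 0.8479]
P' = Q + AᵀP(A−BK) = [32.3592 2.0183; 2.0183 1.8479]
tr(P') = 34.2071


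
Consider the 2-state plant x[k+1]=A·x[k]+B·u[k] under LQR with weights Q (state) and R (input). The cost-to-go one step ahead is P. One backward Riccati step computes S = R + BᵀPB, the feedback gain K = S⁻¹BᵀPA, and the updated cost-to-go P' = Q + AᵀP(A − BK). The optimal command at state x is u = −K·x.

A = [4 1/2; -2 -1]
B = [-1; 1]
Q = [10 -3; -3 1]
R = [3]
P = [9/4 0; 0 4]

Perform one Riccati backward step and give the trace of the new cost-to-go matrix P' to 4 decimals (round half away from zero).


BᵀP = [-2.2500 4.0000]
S = R + BᵀPB = [3] + [6.2500] = [9.2500]
BᵀPA = [-17.0000 -5.1250]
K = S⁻¹·BᵀPA = [-1.8378 -0.5541]
A−BK = [2.1622 -0.0541; -0.1622 -0.4459]
AᵀP(A−BK) = [20.7568 3.0811; 3.0811 1.7230]
P' = Q + AᵀP(A−BK) = [30.7568 0.0811; 0.0811 2.7230]
tr(P') = 33.4797

33.4797


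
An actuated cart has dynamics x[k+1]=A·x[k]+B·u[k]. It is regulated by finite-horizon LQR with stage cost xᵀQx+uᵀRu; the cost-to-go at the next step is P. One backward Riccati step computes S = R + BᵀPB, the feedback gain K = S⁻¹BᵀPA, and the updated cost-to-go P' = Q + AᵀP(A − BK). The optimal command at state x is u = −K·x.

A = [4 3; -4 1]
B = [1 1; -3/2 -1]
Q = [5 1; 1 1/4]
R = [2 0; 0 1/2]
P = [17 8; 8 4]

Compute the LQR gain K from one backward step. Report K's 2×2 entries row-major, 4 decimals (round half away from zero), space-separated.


BᵀP = [5.0000 2.0000; 9.0000 4.0000]
S = R + BᵀPB = [2 0; 0 1/2] + [2.0000 3.0000; 3.0000 5.0000] = [4.0000 3.0000; 3.0000 5.5000]
BᵀPA = [12.0000 17.0000; 20.0000 31.0000]
K = S⁻¹·BᵀPA = [0.4615 0.0385; 3.3846 5.6154]
A−BK = [0.1538 -2.6538; 0.0769 6.6731]
AᵀP(A−BK) = [6.7692 11.2308; 11.2308 30.2692]
P' = Q + AᵀP(A−BK) = [11.7692 12.2308; 12.2308 30.5192]
tr(P') = 42.2885

0.4615 0.0385 3.3846 5.6154


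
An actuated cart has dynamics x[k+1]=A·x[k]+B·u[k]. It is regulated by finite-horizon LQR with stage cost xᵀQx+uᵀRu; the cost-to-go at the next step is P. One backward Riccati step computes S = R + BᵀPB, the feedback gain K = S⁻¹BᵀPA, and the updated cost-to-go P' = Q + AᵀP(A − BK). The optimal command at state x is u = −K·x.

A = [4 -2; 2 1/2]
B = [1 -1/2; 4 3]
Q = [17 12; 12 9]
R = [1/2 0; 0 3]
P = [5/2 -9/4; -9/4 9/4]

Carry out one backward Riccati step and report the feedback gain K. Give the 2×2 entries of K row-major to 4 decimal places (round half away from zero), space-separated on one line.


-0.0103 0.3626 -0.5227 0.3728

BᵀP = [-6.5000 6.7500; -8.0000 7.8750]
S = R + BᵀPB = [1/2 0; 0 3] + [20.5000 23.5000; 23.5000 27.6250] = [21.0000 23.5000; 23.5000 30.6250]
BᵀPA = [-12.5000 16.3750; -16.2500 19.9375]
K = S⁻¹·BᵀPA = [-0.0103 0.3626; -0.5227 0.3728]
A−BK = [3.7490 -2.1762; 3.6094 -2.0688]
AᵀP(A−BK) = [4.3772 -2.6598; -2.6598 1.6926]
P' = Q + AᵀP(A−BK) = [21.3772 9.3402; 9.3402 10.6926]
tr(P') = 32.0698


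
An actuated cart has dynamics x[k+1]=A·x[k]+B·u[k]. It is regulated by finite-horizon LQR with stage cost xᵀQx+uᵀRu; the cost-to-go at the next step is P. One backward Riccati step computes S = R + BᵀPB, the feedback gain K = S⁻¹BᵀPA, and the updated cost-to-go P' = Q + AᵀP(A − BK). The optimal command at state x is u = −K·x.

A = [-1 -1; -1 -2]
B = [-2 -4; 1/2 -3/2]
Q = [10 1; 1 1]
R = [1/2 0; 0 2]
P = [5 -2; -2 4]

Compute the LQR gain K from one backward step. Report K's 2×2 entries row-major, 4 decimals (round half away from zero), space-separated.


BᵀP = [-11.0000 6.0000; -17.0000 2.0000]
S = R + BᵀPB = [1/2 0; 0 2] + [25.0000 35.0000; 35.0000 65.0000] = [25.5000 35.0000; 35.0000 67.0000]
BᵀPA = [5.0000 -1.0000; 15.0000 13.0000]
K = S⁻¹·BᵀPA = [-0.3930 -1.0796; 0.4292 0.7580]
A−BK = [-0.0693 -0.1272; -0.1598 -0.3232]
AᵀP(A−BK) = [0.5274 1.0279; 1.0279 2.0662]
P' = Q + AᵀP(A−BK) = [10.5274 2.0279; 2.0279 3.0662]
tr(P') = 13.5936

-0.3930 -1.0796 0.4292 0.7580


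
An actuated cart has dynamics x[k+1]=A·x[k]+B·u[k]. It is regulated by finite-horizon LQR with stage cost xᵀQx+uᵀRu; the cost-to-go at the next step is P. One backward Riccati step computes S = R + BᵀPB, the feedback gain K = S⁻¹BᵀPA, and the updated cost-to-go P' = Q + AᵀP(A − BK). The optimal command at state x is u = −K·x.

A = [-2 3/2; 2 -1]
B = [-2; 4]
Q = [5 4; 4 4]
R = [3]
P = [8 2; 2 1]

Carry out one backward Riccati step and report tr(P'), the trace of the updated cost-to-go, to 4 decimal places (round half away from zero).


20.9474

BᵀP = [-8.0000 0.0000]
S = R + BᵀPB = [3] + [16.0000] = [19.0000]
BᵀPA = [16.0000 -12.0000]
K = S⁻¹·BᵀPA = [0.8421 -0.6316]
A−BK = [-0.3158 0.2368; -1.3684 1.5263]
AᵀP(A−BK) = [6.5263 -5.8947; -5.8947 5.4211]
P' = Q + AᵀP(A−BK) = [11.5263 -1.8947; -1.8947 9.4211]
tr(P') = 20.9474


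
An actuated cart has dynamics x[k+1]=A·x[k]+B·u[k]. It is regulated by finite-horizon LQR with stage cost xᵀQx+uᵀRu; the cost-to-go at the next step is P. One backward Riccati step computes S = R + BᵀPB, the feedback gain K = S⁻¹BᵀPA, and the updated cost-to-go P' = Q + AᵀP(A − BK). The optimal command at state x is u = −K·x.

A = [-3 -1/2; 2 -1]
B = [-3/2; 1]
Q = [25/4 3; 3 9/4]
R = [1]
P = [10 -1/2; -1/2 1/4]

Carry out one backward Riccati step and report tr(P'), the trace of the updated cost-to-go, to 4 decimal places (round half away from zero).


BᵀP = [-15.5000 1.0000]
S = R + BᵀPB = [1] + [24.2500] = [25.2500]
BᵀPA = [48.5000 6.7500]
K = S⁻¹·BᵀPA = [1.9208 0.2673]
A−BK = [-0.1188 -0.0990; 0.0792 -1.2673]
AᵀP(A−BK) = [3.8416 0.5347; 0.5347 0.4455]
P' = Q + AᵀP(A−BK) = [10.0916 3.5347; 3.5347 2.6955]
tr(P') = 12.7871

12.7871


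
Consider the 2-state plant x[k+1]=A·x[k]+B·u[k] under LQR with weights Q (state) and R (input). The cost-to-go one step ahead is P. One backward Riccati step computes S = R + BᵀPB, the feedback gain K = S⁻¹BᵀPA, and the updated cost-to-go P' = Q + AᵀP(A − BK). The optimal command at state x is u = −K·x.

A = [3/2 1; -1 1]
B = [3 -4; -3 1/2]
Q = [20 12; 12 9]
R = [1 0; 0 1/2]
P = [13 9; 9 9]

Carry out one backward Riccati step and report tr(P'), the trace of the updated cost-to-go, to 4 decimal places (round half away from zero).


29.4381

BᵀP = [12.0000 0.0000; -47.5000 -31.5000]
S = R + BᵀPB = [1 0; 0 1/2] + [36.0000 -48.0000; -48.0000 174.2500] = [37.0000 -48.0000; -48.0000 174.7500]
BᵀPA = [18.0000 12.0000; -39.7500 -79.0000]
K = S⁻¹·BᵀPA = [0.2974 -0.4073; -0.1458 -0.5639]
A−BK = [0.0248 -0.0339; -0.0351 0.0601]
AᵀP(A−BK) = [0.1025 -0.0858; -0.0858 0.3357]
P' = Q + AᵀP(A−BK) = [20.1025 11.9142; 11.9142 9.3357]
tr(P') = 29.4381


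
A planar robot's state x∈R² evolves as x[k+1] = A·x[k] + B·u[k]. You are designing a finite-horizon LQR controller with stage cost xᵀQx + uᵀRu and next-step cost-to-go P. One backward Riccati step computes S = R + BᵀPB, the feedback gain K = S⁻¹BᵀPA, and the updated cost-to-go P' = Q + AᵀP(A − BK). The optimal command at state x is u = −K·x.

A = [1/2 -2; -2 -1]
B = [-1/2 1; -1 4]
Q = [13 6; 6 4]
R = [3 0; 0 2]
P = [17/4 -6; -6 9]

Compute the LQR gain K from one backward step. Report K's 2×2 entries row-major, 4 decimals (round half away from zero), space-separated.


0.0595 0.0386 -0.6717 0.1005

BᵀP = [3.8750 -6.0000; -19.7500 30.0000]
S = R + BᵀPB = [3 0; 0 2] + [4.0625 -20.1250; -20.1250 100.2500] = [7.0625 -20.1250; -20.1250 102.2500]
BᵀPA = [13.9375 -1.7500; -69.8750 9.5000]
K = S⁻¹·BᵀPA = [0.0595 0.0386; -0.6717 0.1005]
A−BK = [1.2014 -2.0812; 0.7462 -1.3634]
AᵀP(A−BK) = [1.3007 -0.7651; -0.7651 1.1127]
P' = Q + AᵀP(A−BK) = [14.3007 5.2349; 5.2349 5.1127]
tr(P') = 19.4135


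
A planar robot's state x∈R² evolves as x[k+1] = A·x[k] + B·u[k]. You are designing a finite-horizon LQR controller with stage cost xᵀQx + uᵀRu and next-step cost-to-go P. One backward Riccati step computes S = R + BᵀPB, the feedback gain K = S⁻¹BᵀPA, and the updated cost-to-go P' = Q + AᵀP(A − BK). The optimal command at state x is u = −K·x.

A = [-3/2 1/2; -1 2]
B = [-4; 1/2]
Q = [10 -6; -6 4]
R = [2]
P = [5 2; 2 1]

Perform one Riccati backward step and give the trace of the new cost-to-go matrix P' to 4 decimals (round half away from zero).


BᵀP = [-19.0000 -7.5000]
S = R + BᵀPB = [2] + [72.2500] = [74.2500]
BᵀPA = [36.0000 -24.5000]
K = S⁻¹·BᵀPA = [0.4848 -0.3300]
A−BK = [0.4394 -0.8199; -1.2424 2.1650]
AᵀP(A−BK) = [0.7955 -0.8712; -0.8712 1.1658]
P' = Q + AᵀP(A−BK) = [10.7955 -6.8712; -6.8712 5.1658]
tr(P') = 15.9613

15.9613


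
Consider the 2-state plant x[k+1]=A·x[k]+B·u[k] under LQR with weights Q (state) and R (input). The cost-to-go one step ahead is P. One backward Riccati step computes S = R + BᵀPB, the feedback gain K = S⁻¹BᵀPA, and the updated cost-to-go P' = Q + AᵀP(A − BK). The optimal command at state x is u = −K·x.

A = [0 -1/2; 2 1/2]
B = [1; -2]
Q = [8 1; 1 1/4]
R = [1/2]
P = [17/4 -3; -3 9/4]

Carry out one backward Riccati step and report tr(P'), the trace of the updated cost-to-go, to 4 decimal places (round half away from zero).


BᵀP = [10.2500 -7.5000]
S = R + BᵀPB = [1/2] + [25.2500] = [25.7500]
BᵀPA = [-15.0000 -8.8750]
K = S⁻¹·BᵀPA = [-0.5825 -0.3447]
A−BK = [0.5825 -0.1553; 0.8350 -0.1893]
AᵀP(A−BK) = [0.2621 0.0801; 0.0801 0.0661]
P' = Q + AᵀP(A−BK) = [8.2621 1.0801; 1.0801 0.3161]
tr(P') = 8.5783

8.5783


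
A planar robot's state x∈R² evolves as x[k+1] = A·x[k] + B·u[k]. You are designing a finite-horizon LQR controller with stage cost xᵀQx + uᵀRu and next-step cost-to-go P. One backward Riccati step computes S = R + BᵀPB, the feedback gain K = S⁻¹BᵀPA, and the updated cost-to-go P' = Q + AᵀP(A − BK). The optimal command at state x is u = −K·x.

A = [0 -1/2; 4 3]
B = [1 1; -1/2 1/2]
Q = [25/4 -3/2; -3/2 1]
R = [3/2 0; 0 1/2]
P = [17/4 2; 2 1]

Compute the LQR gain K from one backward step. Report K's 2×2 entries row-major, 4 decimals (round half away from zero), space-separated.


BᵀP = [3.2500 1.5000; 5.2500 2.5000]
S = R + BᵀPB = [3/2 0; 0 1/2] + [2.5000 4.0000; 4.0000 6.5000] = [4.0000 4.0000; 4.0000 7.0000]
BᵀPA = [6.0000 2.8750; 10.0000 4.8750]
K = S⁻¹·BᵀPA = [0.1667 0.0521; 1.3333 0.6667]
A−BK = [-1.5000 -1.2188; 3.4167 2.6927]
AᵀP(A−BK) = [1.6667 1.0208; 1.0208 0.6628]
P' = Q + AᵀP(A−BK) = [7.9167 -0.4792; -0.4792 1.6628]
tr(P') = 9.5794

0.1667 0.0521 1.3333 0.6667


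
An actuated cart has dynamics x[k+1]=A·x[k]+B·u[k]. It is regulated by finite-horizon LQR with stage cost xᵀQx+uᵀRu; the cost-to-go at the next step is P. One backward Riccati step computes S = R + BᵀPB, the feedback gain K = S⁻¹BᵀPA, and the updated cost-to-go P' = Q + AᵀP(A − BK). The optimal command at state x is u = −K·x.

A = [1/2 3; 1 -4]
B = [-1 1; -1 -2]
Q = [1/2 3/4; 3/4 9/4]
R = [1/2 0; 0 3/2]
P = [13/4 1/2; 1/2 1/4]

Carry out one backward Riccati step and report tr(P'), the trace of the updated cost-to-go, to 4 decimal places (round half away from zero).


BᵀP = [-3.7500 -0.7500; 2.2500 0.0000]
S = R + BᵀPB = [1/2 0; 0 3/2] + [4.5000 -2.2500; -2.2500 2.2500] = [5.0000 -2.2500; -2.2500 3.7500]
BᵀPA = [-2.6250 -8.2500; 1.1250 6.7500]
K = S⁻¹·BᵀPA = [-0.5342 -1.1507; -0.0205 1.1096]
A−BK = [-0.0137 0.7397; 0.4247 -2.9315]
AᵀP(A−BK) = [0.1832 0.1062; 0.1062 4.2671]
P' = Q + AᵀP(A−BK) = [0.6832 0.8562; 0.8562 6.5171]
tr(P') = 7.2003

7.2003


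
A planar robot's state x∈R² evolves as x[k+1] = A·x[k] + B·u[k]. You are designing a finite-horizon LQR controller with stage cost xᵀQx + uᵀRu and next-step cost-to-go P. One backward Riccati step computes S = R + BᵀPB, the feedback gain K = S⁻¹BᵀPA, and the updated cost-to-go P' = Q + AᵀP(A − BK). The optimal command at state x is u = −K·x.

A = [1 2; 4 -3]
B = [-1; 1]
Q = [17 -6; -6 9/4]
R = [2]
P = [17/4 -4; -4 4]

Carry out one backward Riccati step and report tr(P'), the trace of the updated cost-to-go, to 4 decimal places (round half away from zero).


BᵀP = [-8.2500 8.0000]
S = R + BᵀPB = [2] + [16.2500] = [18.2500]
BᵀPA = [23.7500 -40.5000]
K = S⁻¹·BᵀPA = [1.3014 -2.2192]
A−BK = [2.3014 -0.2192; 2.6986 -0.7808]
AᵀP(A−BK) = [5.3425 -6.7945; -6.7945 11.1233]
P' = Q + AᵀP(A−BK) = [22.3425 -12.7945; -12.7945 13.3733]
tr(P') = 35.7158

35.7158


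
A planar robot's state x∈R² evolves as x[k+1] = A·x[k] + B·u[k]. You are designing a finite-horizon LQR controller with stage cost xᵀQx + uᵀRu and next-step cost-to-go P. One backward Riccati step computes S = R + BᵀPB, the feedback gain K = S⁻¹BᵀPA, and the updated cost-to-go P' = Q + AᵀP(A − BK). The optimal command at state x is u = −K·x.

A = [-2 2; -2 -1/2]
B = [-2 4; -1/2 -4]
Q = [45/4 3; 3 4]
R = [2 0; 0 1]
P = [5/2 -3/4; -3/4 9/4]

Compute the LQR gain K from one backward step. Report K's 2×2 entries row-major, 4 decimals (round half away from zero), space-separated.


1.1411 -0.4366 0.2062 0.2304

BᵀP = [-4.6250 0.3750; 13.0000 -12.0000]
S = R + BᵀPB = [2 0; 0 1] + [9.0625 -20.0000; -20.0000 100.0000] = [11.0625 -20.0000; -20.0000 101.0000]
BᵀPA = [8.5000 -9.4375; -2.0000 32.0000]
K = S⁻¹·BᵀPA = [1.1411 -0.4366; 0.2062 0.2304]
A−BK = [-0.5425 0.2053; -0.6049 0.2032]
AᵀP(A−BK) = [3.7133 -1.3280; -1.3280 0.5700]
P' = Q + AᵀP(A−BK) = [14.9633 1.6720; 1.6720 4.5700]
tr(P') = 19.5333


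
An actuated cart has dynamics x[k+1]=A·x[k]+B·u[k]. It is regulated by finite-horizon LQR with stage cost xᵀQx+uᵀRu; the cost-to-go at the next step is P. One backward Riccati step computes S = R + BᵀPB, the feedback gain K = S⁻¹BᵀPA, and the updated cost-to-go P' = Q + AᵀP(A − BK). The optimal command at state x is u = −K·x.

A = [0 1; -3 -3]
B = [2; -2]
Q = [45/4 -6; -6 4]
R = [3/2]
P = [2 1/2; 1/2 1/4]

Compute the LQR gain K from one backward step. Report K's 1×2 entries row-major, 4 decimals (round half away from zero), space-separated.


-0.2308 0.2308

BᵀP = [3.0000 0.5000]
S = R + BᵀPB = [3/2] + [5.0000] = [6.5000]
BᵀPA = [-1.5000 1.5000]
K = S⁻¹·BᵀPA = [-0.2308 0.2308]
A−BK = [0.4615 0.5385; -3.4615 -2.5385]
AᵀP(A−BK) = [1.9038 1.0962; 1.0962 0.9038]
P' = Q + AᵀP(A−BK) = [13.1538 -4.9038; -4.9038 4.9038]
tr(P') = 18.0577


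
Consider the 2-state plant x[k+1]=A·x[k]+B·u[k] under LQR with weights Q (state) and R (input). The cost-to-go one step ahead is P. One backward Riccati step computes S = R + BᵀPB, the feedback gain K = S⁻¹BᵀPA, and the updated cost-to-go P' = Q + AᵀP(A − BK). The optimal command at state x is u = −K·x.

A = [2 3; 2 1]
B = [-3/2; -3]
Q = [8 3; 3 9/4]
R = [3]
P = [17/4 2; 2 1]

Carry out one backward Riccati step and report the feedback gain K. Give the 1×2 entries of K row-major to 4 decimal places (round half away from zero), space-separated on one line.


BᵀP = [-12.3750 -6.0000]
S = R + BᵀPB = [3] + [36.5625] = [39.5625]
BᵀPA = [-36.7500 -43.1250]
K = S⁻¹·BᵀPA = [-0.9289 -1.0900]
A−BK = [0.6066 1.3649; -0.7867 -2.2701]
AᵀP(A−BK) = [2.8626 3.4408; 3.4408 4.2417]
P' = Q + AᵀP(A−BK) = [10.8626 6.4408; 6.4408 6.4917]
tr(P') = 17.3543

-0.9289 -1.0900


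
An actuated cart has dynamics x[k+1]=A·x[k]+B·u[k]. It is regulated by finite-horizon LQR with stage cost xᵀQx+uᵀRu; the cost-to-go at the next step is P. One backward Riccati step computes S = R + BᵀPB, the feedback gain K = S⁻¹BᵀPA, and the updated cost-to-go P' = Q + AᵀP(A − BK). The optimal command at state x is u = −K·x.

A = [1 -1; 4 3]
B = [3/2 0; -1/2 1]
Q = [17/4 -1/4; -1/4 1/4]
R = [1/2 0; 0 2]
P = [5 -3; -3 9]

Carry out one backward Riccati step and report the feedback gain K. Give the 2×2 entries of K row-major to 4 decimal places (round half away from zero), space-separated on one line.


0.0000 -1.0286 3.0000 1.8857

BᵀP = [9.0000 -9.0000; -3.0000 9.0000]
S = R + BᵀPB = [1/2 0; 0 2] + [18.0000 -9.0000; -9.0000 9.0000] = [18.5000 -9.0000; -9.0000 11.0000]
BᵀPA = [-27.0000 -36.0000; 33.0000 30.0000]
K = S⁻¹·BᵀPA = [0.0000 -1.0286; 3.0000 1.8857]
A−BK = [1.0000 0.5429; 1.0000 0.6000]
AᵀP(A−BK) = [26.0000 16.0000; 16.0000 10.4000]
P' = Q + AᵀP(A−BK) = [30.2500 15.7500; 15.7500 10.6500]
tr(P') = 40.9000


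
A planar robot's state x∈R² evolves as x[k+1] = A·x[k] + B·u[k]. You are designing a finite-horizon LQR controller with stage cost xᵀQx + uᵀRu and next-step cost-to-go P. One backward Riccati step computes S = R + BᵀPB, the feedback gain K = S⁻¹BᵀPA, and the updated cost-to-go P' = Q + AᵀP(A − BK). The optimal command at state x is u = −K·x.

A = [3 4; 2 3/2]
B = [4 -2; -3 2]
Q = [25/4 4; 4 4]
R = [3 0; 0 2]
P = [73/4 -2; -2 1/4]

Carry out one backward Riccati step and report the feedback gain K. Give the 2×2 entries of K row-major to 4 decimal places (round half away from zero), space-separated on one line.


BᵀP = [79.0000 -8.7500; -40.5000 4.5000]
S = R + BᵀPB = [3 0; 0 2] + [342.2500 -175.5000; -175.5000 90.0000] = [345.2500 -175.5000; -175.5000 92.0000]
BᵀPA = [219.5000 302.8750; -112.5000 -155.2500]
K = S⁻¹·BᵀPA = [0.4677 0.6420; -0.3307 -0.4627]
A−BK = [0.4679 0.5064; 4.0644 4.3516]
AᵀP(A−BK) = [1.3933 1.7641; 1.7641 2.2644]
P' = Q + AᵀP(A−BK) = [7.6433 5.7641; 5.7641 6.2644]
tr(P') = 13.9077

0.4677 0.6420 -0.3307 -0.4627


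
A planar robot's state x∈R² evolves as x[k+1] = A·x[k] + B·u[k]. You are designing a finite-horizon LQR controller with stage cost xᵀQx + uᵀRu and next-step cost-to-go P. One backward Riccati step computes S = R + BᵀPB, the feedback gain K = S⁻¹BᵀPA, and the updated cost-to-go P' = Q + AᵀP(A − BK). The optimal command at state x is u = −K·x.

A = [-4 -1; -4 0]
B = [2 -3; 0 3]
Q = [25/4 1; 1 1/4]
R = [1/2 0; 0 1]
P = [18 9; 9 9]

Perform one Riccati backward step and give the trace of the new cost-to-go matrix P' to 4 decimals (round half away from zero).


BᵀP = [36.0000 18.0000; -27.0000 0.0000]
S = R + BᵀPB = [1/2 0; 0 1] + [72.0000 -54.0000; -54.0000 81.0000] = [72.5000 -54.0000; -54.0000 82.0000]
BᵀPA = [-216.0000 -36.0000; 108.0000 27.0000]
K = S⁻¹·BᵀPA = [-3.9221 -0.4932; -1.2658 0.0045]
A−BK = [0.0469 -0.0002; -0.2027 -0.0134]
AᵀP(A−BK) = [9.5319 0.9805; 0.9805 0.1233]
P' = Q + AᵀP(A−BK) = [15.7819 1.9805; 1.9805 0.3733]
tr(P') = 16.1552

16.1552


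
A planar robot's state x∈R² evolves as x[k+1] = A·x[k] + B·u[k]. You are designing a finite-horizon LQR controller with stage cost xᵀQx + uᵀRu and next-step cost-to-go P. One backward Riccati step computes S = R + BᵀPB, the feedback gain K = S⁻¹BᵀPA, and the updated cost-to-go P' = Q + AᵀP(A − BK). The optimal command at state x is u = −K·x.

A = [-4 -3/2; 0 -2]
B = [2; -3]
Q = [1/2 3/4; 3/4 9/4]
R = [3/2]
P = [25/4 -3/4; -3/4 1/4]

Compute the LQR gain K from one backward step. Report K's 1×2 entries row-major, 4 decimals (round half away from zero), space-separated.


BᵀP = [14.7500 -2.2500]
S = R + BᵀPB = [3/2] + [36.2500] = [37.7500]
BᵀPA = [-59.0000 -17.6250]
K = S⁻¹·BᵀPA = [-1.5629 -0.4669]
A−BK = [-0.8742 -0.5662; -4.6887 -3.4007]
AᵀP(A−BK) = [7.7881 3.9536; 3.9536 2.3336]
P' = Q + AᵀP(A−BK) = [8.2881 4.7036; 4.7036 4.5836]
tr(P') = 12.8717

-1.5629 -0.4669


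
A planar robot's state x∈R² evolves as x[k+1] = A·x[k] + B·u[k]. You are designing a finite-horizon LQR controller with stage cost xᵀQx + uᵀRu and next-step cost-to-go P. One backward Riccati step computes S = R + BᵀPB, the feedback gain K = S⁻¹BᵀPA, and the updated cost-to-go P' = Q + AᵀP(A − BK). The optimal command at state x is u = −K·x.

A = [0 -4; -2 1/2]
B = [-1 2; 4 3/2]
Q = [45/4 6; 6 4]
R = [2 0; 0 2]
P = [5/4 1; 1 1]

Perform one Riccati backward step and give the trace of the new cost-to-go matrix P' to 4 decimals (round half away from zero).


BᵀP = [2.7500 3.0000; 4.0000 3.5000]
S = R + BᵀPB = [2 0; 0 2] + [9.2500 10.0000; 10.0000 13.2500] = [11.2500 10.0000; 10.0000 15.2500]
BᵀPA = [-6.0000 -9.5000; -7.0000 -14.2500]
K = S⁻¹·BᵀPA = [-0.3004 -0.0332; -0.2620 -0.9127]
A−BK = [0.2236 -2.2079; -0.4052 2.0017]
AᵀP(A−BK) = [0.3633 0.4122; 0.4122 2.9293]
P' = Q + AᵀP(A−BK) = [11.6133 6.4122; 6.4122 6.9293]
tr(P') = 18.5426

18.5426


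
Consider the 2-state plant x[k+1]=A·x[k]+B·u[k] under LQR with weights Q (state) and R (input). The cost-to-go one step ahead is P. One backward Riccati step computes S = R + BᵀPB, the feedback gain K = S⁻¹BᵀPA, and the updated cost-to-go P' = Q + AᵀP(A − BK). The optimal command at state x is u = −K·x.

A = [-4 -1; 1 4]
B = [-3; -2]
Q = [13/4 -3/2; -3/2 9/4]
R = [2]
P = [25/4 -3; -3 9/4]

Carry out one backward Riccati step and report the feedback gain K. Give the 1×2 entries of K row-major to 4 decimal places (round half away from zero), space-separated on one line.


BᵀP = [-12.7500 4.5000]
S = R + BᵀPB = [2] + [29.2500] = [31.2500]
BᵀPA = [55.5000 30.7500]
K = S⁻¹·BᵀPA = [1.7760 0.9840]
A−BK = [1.3280 1.9520; 4.5520 5.9680]
AᵀP(A−BK) = [27.6820 30.3880; 30.3880 35.9920]
P' = Q + AᵀP(A−BK) = [30.9320 28.8880; 28.8880 38.2420]
tr(P') = 69.1740

1.7760 0.9840


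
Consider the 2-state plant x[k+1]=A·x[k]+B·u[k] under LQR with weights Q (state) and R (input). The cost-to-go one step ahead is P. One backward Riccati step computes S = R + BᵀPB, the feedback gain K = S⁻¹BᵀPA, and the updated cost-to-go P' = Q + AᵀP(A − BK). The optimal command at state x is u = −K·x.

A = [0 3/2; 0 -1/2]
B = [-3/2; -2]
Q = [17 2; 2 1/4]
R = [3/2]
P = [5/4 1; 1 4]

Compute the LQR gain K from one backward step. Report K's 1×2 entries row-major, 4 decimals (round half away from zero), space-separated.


BᵀP = [-3.8750 -9.5000]
S = R + BᵀPB = [3/2] + [24.8125] = [26.3125]
BᵀPA = [0.0000 -1.0625]
K = S⁻¹·BᵀPA = [0.0000 -0.0404]
A−BK = [0.0000 1.4394; 0.0000 -0.5808]
AᵀP(A−BK) = [0.0000 0.0000; 0.0000 2.2696]
P' = Q + AᵀP(A−BK) = [17.0000 2.0000; 2.0000 2.5196]
tr(P') = 19.5196

0.0000 -0.0404


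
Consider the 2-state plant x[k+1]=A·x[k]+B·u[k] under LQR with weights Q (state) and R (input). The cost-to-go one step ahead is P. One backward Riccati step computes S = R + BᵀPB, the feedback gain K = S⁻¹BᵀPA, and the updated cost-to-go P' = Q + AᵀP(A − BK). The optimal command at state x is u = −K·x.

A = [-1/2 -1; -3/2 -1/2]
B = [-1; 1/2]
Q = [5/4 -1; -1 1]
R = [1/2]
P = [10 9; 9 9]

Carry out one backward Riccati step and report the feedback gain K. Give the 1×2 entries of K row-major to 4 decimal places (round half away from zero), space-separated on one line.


BᵀP = [-5.5000 -4.5000]
S = R + BᵀPB = [1/2] + [3.2500] = [3.7500]
BᵀPA = [9.5000 7.7500]
K = S⁻¹·BᵀPA = [2.5333 2.0667]
A−BK = [2.0333 1.0667; -2.7667 -1.5333]
AᵀP(A−BK) = [12.1833 7.8667; 7.8667 5.2333]
P' = Q + AᵀP(A−BK) = [13.4333 6.8667; 6.8667 6.2333]
tr(P') = 19.6667

2.5333 2.0667


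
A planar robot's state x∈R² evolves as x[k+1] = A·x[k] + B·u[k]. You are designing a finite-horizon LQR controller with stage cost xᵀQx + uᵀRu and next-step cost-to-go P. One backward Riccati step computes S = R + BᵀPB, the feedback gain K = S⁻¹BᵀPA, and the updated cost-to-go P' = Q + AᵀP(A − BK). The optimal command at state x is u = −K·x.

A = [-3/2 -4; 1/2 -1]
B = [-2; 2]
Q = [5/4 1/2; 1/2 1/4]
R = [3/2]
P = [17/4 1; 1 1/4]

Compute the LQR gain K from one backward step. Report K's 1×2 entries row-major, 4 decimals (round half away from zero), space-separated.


0.7826 2.3913

BᵀP = [-6.5000 -1.5000]
S = R + BᵀPB = [3/2] + [10.0000] = [11.5000]
BᵀPA = [9.0000 27.5000]
K = S⁻¹·BᵀPA = [0.7826 2.3913]
A−BK = [0.0652 0.7826; -1.0652 -5.7826]
AᵀP(A−BK) = [1.0815 3.3533; 3.3533 10.4891]
P' = Q + AᵀP(A−BK) = [2.3315 3.8533; 3.8533 10.7391]
tr(P') = 13.0707


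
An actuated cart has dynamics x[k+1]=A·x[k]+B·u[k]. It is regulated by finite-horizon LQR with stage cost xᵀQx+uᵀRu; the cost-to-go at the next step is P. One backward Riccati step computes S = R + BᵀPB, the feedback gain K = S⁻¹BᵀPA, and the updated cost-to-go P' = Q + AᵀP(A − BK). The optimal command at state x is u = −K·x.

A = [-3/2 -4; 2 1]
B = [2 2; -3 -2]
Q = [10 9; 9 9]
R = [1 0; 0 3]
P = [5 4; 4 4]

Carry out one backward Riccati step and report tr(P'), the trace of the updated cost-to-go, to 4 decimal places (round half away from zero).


BᵀP = [-2.0000 -4.0000; 2.0000 0.0000]
S = R + BᵀPB = [1 0; 0 3] + [8.0000 4.0000; 4.0000 4.0000] = [9.0000 4.0000; 4.0000 7.0000]
BᵀPA = [-5.0000 4.0000; -3.0000 -8.0000]
K = S⁻¹·BᵀPA = [-0.4894 1.2766; -0.1489 -1.8723]
A−BK = [-0.2234 -2.8085; 0.2340 1.0851]
AᵀP(A−BK) = [0.3564 0.7660; 0.7660 31.9149]
P' = Q + AᵀP(A−BK) = [10.3564 9.7660; 9.7660 40.9149]
tr(P') = 51.2713

51.2713


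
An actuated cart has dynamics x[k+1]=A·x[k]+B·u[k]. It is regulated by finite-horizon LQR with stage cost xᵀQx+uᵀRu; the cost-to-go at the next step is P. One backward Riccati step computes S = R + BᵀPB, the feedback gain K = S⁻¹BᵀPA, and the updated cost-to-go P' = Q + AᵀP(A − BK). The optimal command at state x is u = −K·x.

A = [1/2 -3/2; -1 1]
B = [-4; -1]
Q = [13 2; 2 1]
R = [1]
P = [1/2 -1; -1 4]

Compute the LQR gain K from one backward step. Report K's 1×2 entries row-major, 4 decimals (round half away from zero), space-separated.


BᵀP = [-1.0000 0.0000]
S = R + BᵀPB = [1] + [4.0000] = [5.0000]
BᵀPA = [-0.5000 1.5000]
K = S⁻¹·BᵀPA = [-0.1000 0.3000]
A−BK = [0.1000 -0.3000; -1.1000 1.3000]
AᵀP(A−BK) = [5.0750 -6.2250; -6.2250 7.6750]
P' = Q + AᵀP(A−BK) = [18.0750 -4.2250; -4.2250 8.6750]
tr(P') = 26.7500

-0.1000 0.3000
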